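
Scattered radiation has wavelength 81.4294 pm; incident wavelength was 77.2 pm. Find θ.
138.00°

First find the wavelength shift:
Δλ = λ' - λ = 81.4294 - 77.2 = 4.2294 pm

Using Δλ = λ_C(1 - cos θ), with λ_C = h/(m_e·c) ≈ 2.42631024 pm:
cos θ = 1 - Δλ/λ_C
cos θ = 1 - 4.2294/2.42631024
cos θ = -0.743141

θ = arccos(-0.743141)
θ = 138.00°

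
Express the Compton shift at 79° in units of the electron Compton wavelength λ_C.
0.8092 λ_C

The Compton shift formula is:
Δλ = λ_C(1 - cos θ)

Dividing both sides by λ_C:
Δλ/λ_C = 1 - cos θ

For θ = 79°:
Δλ/λ_C = 1 - cos(79°)
Δλ/λ_C = 1 - 0.1908
Δλ/λ_C = 0.8092

This means the shift is 0.8092 × λ_C = 1.9633 pm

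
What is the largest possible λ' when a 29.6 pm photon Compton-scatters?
34.4526 pm (at θ = 180°)

The Compton shift is Δλ = λ_C(1 − cos θ).

Since cos θ ranges from −1 to 1, the factor (1 − cos θ) ranges from 0 to 2; the maximum shift occurs at θ = 180° (backscattering):
Δλ_max = 2λ_C = 2 × 2.4263 pm = 4.8526 pm

Maximum scattered wavelength:
λ'_max = λ₀ + Δλ_max = 29.6 + 4.8526 = 34.4526 pm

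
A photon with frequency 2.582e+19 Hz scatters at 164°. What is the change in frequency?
7.506e+18 Hz (decrease)

Convert frequency to wavelength (c = 299792458 m/s):
λ₀ = c/f₀ = 299792458/2.582e+19 = 1.1610862e-11 m = 11.6109 pm

Calculate Compton shift:
Δλ = λ_C(1 - cos(164°)) = 4.7586 pm

Final wavelength:
λ' = λ₀ + Δλ = 11.6109 + 4.7586 = 16.3695 pm

Final frequency:
f' = c/λ' = 299792458/1.6369491e-11 = 1.8314097e+19 Hz

Frequency shift (decrease):
Δf = f₀ - f' = 2.582e+19 - 1.8314097e+19 = 7.506e+18 Hz

(Intermediate values are shown rounded; full precision is carried through to the final answer.)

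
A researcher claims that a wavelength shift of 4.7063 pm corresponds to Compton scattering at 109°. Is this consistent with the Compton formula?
No, inconsistent

Calculate the expected shift for θ = 109°:

Δλ_expected = λ_C(1 - cos(109°))
Δλ_expected = 2.4263 × (1 - cos(109°))
Δλ_expected = 2.4263 × 1.3256
Δλ_expected = 3.2162 pm

Given shift: 4.7063 pm
Expected shift: 3.2162 pm
Difference: 1.4901 pm

The values do not match. The given shift corresponds to θ ≈ 160.0°, not 109°.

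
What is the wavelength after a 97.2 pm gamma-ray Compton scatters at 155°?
101.8253 pm

Using the Compton scattering formula:
λ' = λ + Δλ = λ + λ_C(1 - cos θ)

Given:
- Initial wavelength λ = 97.2 pm
- Scattering angle θ = 155°
- Compton wavelength λ_C ≈ 2.4263 pm

Calculate the shift:
Δλ = 2.4263 × (1 - cos(155°))
Δλ = 2.4263 × 1.9063
Δλ = 4.6253 pm

Final wavelength:
λ' = 97.2 + 4.6253 = 101.8253 pm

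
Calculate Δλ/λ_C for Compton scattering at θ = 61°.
0.5152 λ_C

The Compton shift formula is:
Δλ = λ_C(1 - cos θ)

Dividing both sides by λ_C:
Δλ/λ_C = 1 - cos θ

For θ = 61°:
Δλ/λ_C = 1 - cos(61°)
Δλ/λ_C = 1 - 0.4848
Δλ/λ_C = 0.5152

This means the shift is 0.5152 × λ_C = 1.2500 pm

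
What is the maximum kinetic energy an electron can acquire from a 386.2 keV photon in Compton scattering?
232.4304 keV

Maximum energy transfer occurs at θ = 180° (backscattering).

Initial photon: E₀ = 386.2 keV → λ₀ = 3.2104 pm

Maximum Compton shift (at 180°):
Δλ_max = 2λ_C = 2 × 2.4263 = 4.8526 pm

Final wavelength:
λ' = 3.2104 + 4.8526 = 8.0630 pm

Minimum photon energy (maximum energy to electron):
E'_min = hc/λ' = 153.7696 keV

Maximum electron kinetic energy:
K_max = E₀ - E'_min = 386.2000 - 153.7696 = 232.4304 keV

(Intermediate values are shown rounded; full precision is carried through to the final answer.)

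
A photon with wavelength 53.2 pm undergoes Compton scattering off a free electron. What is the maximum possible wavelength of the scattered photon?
58.0526 pm (at θ = 180°)

The Compton shift is Δλ = λ_C(1 − cos θ).

Since cos θ ranges from −1 to 1, the factor (1 − cos θ) ranges from 0 to 2; the maximum shift occurs at θ = 180° (backscattering):
Δλ_max = 2λ_C = 2 × 2.4263 pm = 4.8526 pm

Maximum scattered wavelength:
λ'_max = λ₀ + Δλ_max = 53.2 + 4.8526 = 58.0526 pm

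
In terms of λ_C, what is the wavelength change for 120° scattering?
1.5000 λ_C

The Compton shift formula is:
Δλ = λ_C(1 - cos θ)

Dividing both sides by λ_C:
Δλ/λ_C = 1 - cos θ

For θ = 120°:
Δλ/λ_C = 1 - cos(120°)
Δλ/λ_C = 1 - -0.5000
Δλ/λ_C = 1.5000

This means the shift is 1.5000 × λ_C = 3.6395 pm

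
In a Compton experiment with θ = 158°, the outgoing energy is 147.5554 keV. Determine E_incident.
332.7000 keV

Convert final energy to wavelength (hc ≈ 1239.842 keV·pm):
λ' = hc/E' = 1239.842 / 147.5554 = 8.4026 pm

Calculate the Compton shift:
Δλ = λ_C(1 - cos(158°))
Δλ = 2.4263 × (1 - cos(158°))
Δλ = 4.6759 pm

Initial wavelength:
λ = λ' - Δλ = 8.4026 - 4.6759 = 3.7266 pm

Initial energy:
E = hc/λ = 1239.842 / 3.7266 = 332.7000 keV

(Intermediate values are shown rounded; full precision is carried through to the final answer.)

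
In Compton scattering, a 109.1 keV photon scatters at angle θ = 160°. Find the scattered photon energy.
77.1499 keV

First convert energy to wavelength:
λ = hc/E, with hc ≈ 1239.842 keV·pm (i.e. 1239.842 eV·nm)

For E = 109.1 keV = 109100 eV:
λ = 1239.842 keV·pm / 109.1 keV
λ = 11.3643 pm

Calculate the Compton shift:
Δλ = λ_C(1 - cos(160°)) = 2.4263 × 1.9397
Δλ = 4.7063 pm

Final wavelength:
λ' = 11.3643 + 4.7063 = 16.0706 pm

Final energy:
E' = hc/λ' = 1239.842 / 16.0706 = 77.1499 keV

(Intermediate values are shown rounded; full precision is carried through to the final answer.)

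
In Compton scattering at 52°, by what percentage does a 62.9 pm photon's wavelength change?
1.4826%

Calculate the Compton shift:
Δλ = λ_C(1 - cos(52°))
Δλ = 2.4263 × (1 - cos(52°))
Δλ = 2.4263 × 0.3843
Δλ = 0.9325 pm

Percentage change:
(Δλ/λ₀) × 100 = (0.9325/62.9) × 100
= 1.4826%

(Intermediate values are shown rounded; full precision is carried through to the final answer.)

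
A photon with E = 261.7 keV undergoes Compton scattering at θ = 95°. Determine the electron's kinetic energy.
93.5955 keV

By energy conservation: K_e = E_initial - E_final

First find the scattered photon energy:
Initial wavelength: λ = hc/E = 4.7376 pm
Compton shift: Δλ = λ_C(1 - cos(95°)) = 2.6378 pm
Final wavelength: λ' = 4.7376 + 2.6378 = 7.3754 pm
Final photon energy: E' = hc/λ' = 168.1045 keV

Electron kinetic energy:
K_e = E - E' = 261.7000 - 168.1045 = 93.5955 keV

(Intermediate values are shown rounded; full precision is carried through to the final answer.)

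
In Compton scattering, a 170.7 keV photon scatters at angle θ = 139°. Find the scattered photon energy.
107.6182 keV

First convert energy to wavelength:
λ = hc/E, with hc ≈ 1239.842 keV·pm (i.e. 1239.842 eV·nm)

For E = 170.7 keV = 170700 eV:
λ = 1239.842 keV·pm / 170.7 keV
λ = 7.2633 pm

Calculate the Compton shift:
Δλ = λ_C(1 - cos(139°)) = 2.4263 × 1.7547
Δλ = 4.2575 pm

Final wavelength:
λ' = 7.2633 + 4.2575 = 11.5208 pm

Final energy:
E' = hc/λ' = 1239.842 / 11.5208 = 107.6182 keV

(Intermediate values are shown rounded; full precision is carried through to the final answer.)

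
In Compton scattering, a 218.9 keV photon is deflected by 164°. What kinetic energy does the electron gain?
99.9429 keV

By energy conservation: K_e = E_initial - E_final

First find the scattered photon energy:
Initial wavelength: λ = hc/E = 5.6640 pm
Compton shift: Δλ = λ_C(1 - cos(164°)) = 4.7586 pm
Final wavelength: λ' = 5.6640 + 4.7586 = 10.4226 pm
Final photon energy: E' = hc/λ' = 118.9571 keV

Electron kinetic energy:
K_e = E - E' = 218.9000 - 118.9571 = 99.9429 keV

(Intermediate values are shown rounded; full precision is carried through to the final answer.)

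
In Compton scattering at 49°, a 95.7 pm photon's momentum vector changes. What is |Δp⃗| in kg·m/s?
5.7179e-24 kg·m/s

Photon momentum magnitude is p = h/λ.

Initial momentum:
p₀ = h/λ = 6.6261e-34/9.5700e-11 = 6.9238e-24 kg·m/s

After scattering:
λ' = λ + Δλ = 95.7 + 0.8345 = 96.5345 pm
p' = h/λ' = 6.6261e-34/9.6535e-11 = 6.8639e-24 kg·m/s

Momentum is a vector; the scattered photon's direction makes angle θ = 49° with the incident direction. The magnitude of the vector change Δp⃗ = p⃗₀ − p⃗' is found from the law of cosines:
|Δp⃗|² = p₀² + p'² − 2p₀p'cos θ
|Δp⃗|² = (6.9238e-24)² + (6.8639e-24)² − 2·6.9238e-24·6.8639e-24·cos(49°)
|Δp⃗| = 5.7179e-24 kg·m/s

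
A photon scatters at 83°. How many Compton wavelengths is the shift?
0.8781 λ_C

The Compton shift formula is:
Δλ = λ_C(1 - cos θ)

Dividing both sides by λ_C:
Δλ/λ_C = 1 - cos θ

For θ = 83°:
Δλ/λ_C = 1 - cos(83°)
Δλ/λ_C = 1 - 0.1219
Δλ/λ_C = 0.8781

This means the shift is 0.8781 × λ_C = 2.1306 pm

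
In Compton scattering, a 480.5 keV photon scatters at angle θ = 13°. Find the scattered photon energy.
469.1924 keV

First convert energy to wavelength:
λ = hc/E, with hc ≈ 1239.842 keV·pm (i.e. 1239.842 eV·nm)

For E = 480.5 keV = 480500 eV:
λ = 1239.842 keV·pm / 480.5 keV
λ = 2.5803 pm

Calculate the Compton shift:
Δλ = λ_C(1 - cos(13°)) = 2.4263 × 0.0256
Δλ = 0.0622 pm

Final wavelength:
λ' = 2.5803 + 0.0622 = 2.6425 pm

Final energy:
E' = hc/λ' = 1239.842 / 2.6425 = 469.1924 keV

(Intermediate values are shown rounded; full precision is carried through to the final answer.)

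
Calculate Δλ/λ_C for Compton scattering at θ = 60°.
0.5000 λ_C

The Compton shift formula is:
Δλ = λ_C(1 - cos θ)

Dividing both sides by λ_C:
Δλ/λ_C = 1 - cos θ

For θ = 60°:
Δλ/λ_C = 1 - cos(60°)
Δλ/λ_C = 1 - 0.5000
Δλ/λ_C = 0.5000

This means the shift is 0.5000 × λ_C = 1.2132 pm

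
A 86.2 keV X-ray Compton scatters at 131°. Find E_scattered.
67.3775 keV

First convert energy to wavelength:
λ = hc/E, with hc ≈ 1239.842 keV·pm (i.e. 1239.842 eV·nm)

For E = 86.2 keV = 86200 eV:
λ = 1239.842 keV·pm / 86.2 keV
λ = 14.3833 pm

Calculate the Compton shift:
Δλ = λ_C(1 - cos(131°)) = 2.4263 × 1.6561
Δλ = 4.0181 pm

Final wavelength:
λ' = 14.3833 + 4.0181 = 18.4014 pm

Final energy:
E' = hc/λ' = 1239.842 / 18.4014 = 67.3775 keV

(Intermediate values are shown rounded; full precision is carried through to the final answer.)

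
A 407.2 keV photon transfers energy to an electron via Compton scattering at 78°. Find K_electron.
157.5666 keV

By energy conservation: K_e = E_initial - E_final

First find the scattered photon energy:
Initial wavelength: λ = hc/E = 3.0448 pm
Compton shift: Δλ = λ_C(1 - cos(78°)) = 1.9219 pm
Final wavelength: λ' = 3.0448 + 1.9219 = 4.9667 pm
Final photon energy: E' = hc/λ' = 249.6334 keV

Electron kinetic energy:
K_e = E - E' = 407.2000 - 249.6334 = 157.5666 keV

(Intermediate values are shown rounded; full precision is carried through to the final answer.)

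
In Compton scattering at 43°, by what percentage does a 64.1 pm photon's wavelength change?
1.0169%

Calculate the Compton shift:
Δλ = λ_C(1 - cos(43°))
Δλ = 2.4263 × (1 - cos(43°))
Δλ = 2.4263 × 0.2686
Δλ = 0.6518 pm

Percentage change:
(Δλ/λ₀) × 100 = (0.6518/64.1) × 100
= 1.0169%

(Intermediate values are shown rounded; full precision is carried through to the final answer.)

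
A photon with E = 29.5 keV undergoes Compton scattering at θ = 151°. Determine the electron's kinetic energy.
2.8808 keV

By energy conservation: K_e = E_initial - E_final

First find the scattered photon energy:
Initial wavelength: λ = hc/E = 42.0285 pm
Compton shift: Δλ = λ_C(1 - cos(151°)) = 4.5484 pm
Final wavelength: λ' = 42.0285 + 4.5484 = 46.5770 pm
Final photon energy: E' = hc/λ' = 26.6192 keV

Electron kinetic energy:
K_e = E - E' = 29.5000 - 26.6192 = 2.8808 keV

(Intermediate values are shown rounded; full precision is carried through to the final answer.)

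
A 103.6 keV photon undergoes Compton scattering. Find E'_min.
73.7115 keV (at θ = 180°)

The scattered photon has minimum energy when its wavelength is maximum, i.e., when the Compton shift Δλ = λ_C(1 − cos θ) is maximum. This occurs at θ = 180° (backscattering), giving Δλ_max = 2λ_C = 4.8526 pm.

Initial wavelength: λ₀ = hc/E₀ = 11.9676 pm
Maximum final wavelength: λ'_max = λ₀ + 2λ_C = 11.9676 + 4.8526 = 16.8202 pm
Minimum final energy: E'_min = hc/λ'_max = 73.7115 keV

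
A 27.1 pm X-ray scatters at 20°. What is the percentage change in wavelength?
0.5399%

Calculate the Compton shift:
Δλ = λ_C(1 - cos(20°))
Δλ = 2.4263 × (1 - cos(20°))
Δλ = 2.4263 × 0.0603
Δλ = 0.1463 pm

Percentage change:
(Δλ/λ₀) × 100 = (0.1463/27.1) × 100
= 0.5399%

(Intermediate values are shown rounded; full precision is carried through to the final answer.)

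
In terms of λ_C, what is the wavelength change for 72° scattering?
0.6910 λ_C

The Compton shift formula is:
Δλ = λ_C(1 - cos θ)

Dividing both sides by λ_C:
Δλ/λ_C = 1 - cos θ

For θ = 72°:
Δλ/λ_C = 1 - cos(72°)
Δλ/λ_C = 1 - 0.3090
Δλ/λ_C = 0.6910

This means the shift is 0.6910 × λ_C = 1.6765 pm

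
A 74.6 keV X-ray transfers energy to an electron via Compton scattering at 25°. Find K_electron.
1.0066 keV

By energy conservation: K_e = E_initial - E_final

First find the scattered photon energy:
Initial wavelength: λ = hc/E = 16.6199 pm
Compton shift: Δλ = λ_C(1 - cos(25°)) = 0.2273 pm
Final wavelength: λ' = 16.6199 + 0.2273 = 16.8472 pm
Final photon energy: E' = hc/λ' = 73.5934 keV

Electron kinetic energy:
K_e = E - E' = 74.6000 - 73.5934 = 1.0066 keV

(Intermediate values are shown rounded; full precision is carried through to the final answer.)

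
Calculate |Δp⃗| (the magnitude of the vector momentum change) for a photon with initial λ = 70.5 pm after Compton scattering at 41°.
6.5558e-24 kg·m/s

Photon momentum magnitude is p = h/λ.

Initial momentum:
p₀ = h/λ = 6.6261e-34/7.0500e-11 = 9.3987e-24 kg·m/s

After scattering:
λ' = λ + Δλ = 70.5 + 0.5952 = 71.0952 pm
p' = h/λ' = 6.6261e-34/7.1095e-11 = 9.3200e-24 kg·m/s

Momentum is a vector; the scattered photon's direction makes angle θ = 41° with the incident direction. The magnitude of the vector change Δp⃗ = p⃗₀ − p⃗' is found from the law of cosines:
|Δp⃗|² = p₀² + p'² − 2p₀p'cos θ
|Δp⃗|² = (9.3987e-24)² + (9.3200e-24)² − 2·9.3987e-24·9.3200e-24·cos(41°)
|Δp⃗| = 6.5558e-24 kg·m/s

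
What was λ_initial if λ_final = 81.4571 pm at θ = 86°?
79.2000 pm

From λ' = λ + Δλ, we have λ = λ' - Δλ

First calculate the Compton shift:
Δλ = λ_C(1 - cos θ)
Δλ = 2.4263 × (1 - cos(86°))
Δλ = 2.4263 × 0.9302
Δλ = 2.2571 pm

Initial wavelength:
λ = λ' - Δλ
λ = 81.4571 - 2.2571
λ = 79.2000 pm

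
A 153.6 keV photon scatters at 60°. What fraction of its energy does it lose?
0.1307 (or 13.07%)

Calculate initial and final photon energies:

Initial: E₀ = 153.6 keV → λ₀ = 8.0719 pm
Compton shift: Δλ = 1.2132 pm
Final wavelength: λ' = 9.2850 pm
Final energy: E' = 133.5311 keV

Fractional energy loss:
(E₀ - E')/E₀ = (153.6000 - 133.5311)/153.6000
= 20.0689/153.6000
= 0.1307
= 13.07%

(Intermediate values are shown rounded; full precision is carried through to the final answer.)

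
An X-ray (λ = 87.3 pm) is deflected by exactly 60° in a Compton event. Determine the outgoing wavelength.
88.5132 pm

Using the Compton formula: λ' = λ + λ_C(1 − cos θ)

For θ = 60°, cos θ = 1/2 (exact) = 0.5000, so:
1 − cos 60° = 1 − (1/2) = 0.5000

Δλ = λ_C × 0.5000 = 2.4263 × 0.5000 = 1.2132 pm

λ' = 87.3 + 1.2132 = 88.5132 pm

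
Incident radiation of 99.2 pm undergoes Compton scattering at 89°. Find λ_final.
101.5840 pm

Using the Compton scattering formula:
λ' = λ + Δλ = λ + λ_C(1 - cos θ)

Given:
- Initial wavelength λ = 99.2 pm
- Scattering angle θ = 89°
- Compton wavelength λ_C ≈ 2.4263 pm

Calculate the shift:
Δλ = 2.4263 × (1 - cos(89°))
Δλ = 2.4263 × 0.9825
Δλ = 2.3840 pm

Final wavelength:
λ' = 99.2 + 2.3840 = 101.5840 pm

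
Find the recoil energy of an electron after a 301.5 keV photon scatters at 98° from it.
121.1917 keV

By energy conservation: K_e = E_initial - E_final

First find the scattered photon energy:
Initial wavelength: λ = hc/E = 4.1122 pm
Compton shift: Δλ = λ_C(1 - cos(98°)) = 2.7640 pm
Final wavelength: λ' = 4.1122 + 2.7640 = 6.8762 pm
Final photon energy: E' = hc/λ' = 180.3083 keV

Electron kinetic energy:
K_e = E - E' = 301.5000 - 180.3083 = 121.1917 keV

(Intermediate values are shown rounded; full precision is carried through to the final answer.)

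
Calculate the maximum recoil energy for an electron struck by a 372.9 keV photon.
221.2835 keV

Maximum energy transfer occurs at θ = 180° (backscattering).

Initial photon: E₀ = 372.9 keV → λ₀ = 3.3249 pm

Maximum Compton shift (at 180°):
Δλ_max = 2λ_C = 2 × 2.4263 = 4.8526 pm

Final wavelength:
λ' = 3.3249 + 4.8526 = 8.1775 pm

Minimum photon energy (maximum energy to electron):
E'_min = hc/λ' = 151.6165 keV

Maximum electron kinetic energy:
K_max = E₀ - E'_min = 372.9000 - 151.6165 = 221.2835 keV

(Intermediate values are shown rounded; full precision is carried through to the final answer.)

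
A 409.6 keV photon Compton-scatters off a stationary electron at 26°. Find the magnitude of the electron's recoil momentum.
9.6131e-23 kg·m/s

The electron is initially at rest, so by conservation of momentum:
p⃗_e = p⃗₀ − p⃗'  (incident photon momentum minus scattered photon momentum)

Photon momentum magnitudes (p = h/λ = E/c):
λ₀ = hc/E₀ = 3.0270 pm → p₀ = h/λ₀ = 2.1890e-22 kg·m/s
Δλ = λ_C(1 − cos 26°) = 0.2456 pm
λ' = 3.2725 pm → p' = h/λ' = 2.0248e-22 kg·m/s

The scattered photon makes angle θ = 26° with the incident direction, so by the law of cosines:
|p⃗_e|² = p₀² + p'² − 2p₀p'cos θ
|p⃗_e|² = (2.1890e-22)² + (2.0248e-22)² − 2·2.1890e-22·2.0248e-22·cos(26°)
|p⃗_e| = 9.6131e-23 kg·m/s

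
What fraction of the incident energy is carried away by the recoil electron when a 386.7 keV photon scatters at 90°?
0.4308 (or 43.08%)

Calculate initial and final photon energies:

Initial: E₀ = 386.7 keV → λ₀ = 3.2062 pm
Compton shift: Δλ = 2.4263 pm
Final wavelength: λ' = 5.6325 pm
Final energy: E' = 220.1220 keV

Fractional energy loss:
(E₀ - E')/E₀ = (386.7000 - 220.1220)/386.7000
= 166.5780/386.7000
= 0.4308
= 43.08%

(Intermediate values are shown rounded; full precision is carried through to the final answer.)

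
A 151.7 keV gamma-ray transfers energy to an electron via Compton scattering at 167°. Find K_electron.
56.0584 keV

By energy conservation: K_e = E_initial - E_final

First find the scattered photon energy:
Initial wavelength: λ = hc/E = 8.1730 pm
Compton shift: Δλ = λ_C(1 - cos(167°)) = 4.7904 pm
Final wavelength: λ' = 8.1730 + 4.7904 = 12.9634 pm
Final photon energy: E' = hc/λ' = 95.6416 keV

Electron kinetic energy:
K_e = E - E' = 151.7000 - 95.6416 = 56.0584 keV

(Intermediate values are shown rounded; full precision is carried through to the final answer.)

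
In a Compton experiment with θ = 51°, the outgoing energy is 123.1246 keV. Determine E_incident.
135.2000 keV

Convert final energy to wavelength (hc ≈ 1239.842 keV·pm):
λ' = hc/E' = 1239.842 / 123.1246 = 10.0698 pm

Calculate the Compton shift:
Δλ = λ_C(1 - cos(51°))
Δλ = 2.4263 × (1 - cos(51°))
Δλ = 0.8994 pm

Initial wavelength:
λ = λ' - Δλ = 10.0698 - 0.8994 = 9.1704 pm

Initial energy:
E = hc/λ = 1239.842 / 9.1704 = 135.2000 keV

(Intermediate values are shown rounded; full precision is carried through to the final answer.)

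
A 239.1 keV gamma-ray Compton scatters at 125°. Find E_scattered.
137.7076 keV

First convert energy to wavelength:
λ = hc/E, with hc ≈ 1239.842 keV·pm (i.e. 1239.842 eV·nm)

For E = 239.1 keV = 239100 eV:
λ = 1239.842 keV·pm / 239.1 keV
λ = 5.1855 pm

Calculate the Compton shift:
Δλ = λ_C(1 - cos(125°)) = 2.4263 × 1.5736
Δλ = 3.8180 pm

Final wavelength:
λ' = 5.1855 + 3.8180 = 9.0034 pm

Final energy:
E' = hc/λ' = 1239.842 / 9.0034 = 137.7076 keV

(Intermediate values are shown rounded; full precision is carried through to the final answer.)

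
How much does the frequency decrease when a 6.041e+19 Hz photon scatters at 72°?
1.525e+19 Hz (decrease)

Convert frequency to wavelength (c = 299792458 m/s):
λ₀ = c/f₀ = 299792458/6.041e+19 = 4.9626297e-12 m = 4.9626 pm

Calculate Compton shift:
Δλ = λ_C(1 - cos(72°)) = 1.6765 pm

Final wavelength:
λ' = λ₀ + Δλ = 4.9626 + 1.6765 = 6.6392 pm

Final frequency:
f' = c/λ' = 299792458/6.6391688e-12 = 4.5155119e+19 Hz

Frequency shift (decrease):
Δf = f₀ - f' = 6.041e+19 - 4.5155119e+19 = 1.525e+19 Hz

(Intermediate values are shown rounded; full precision is carried through to the final answer.)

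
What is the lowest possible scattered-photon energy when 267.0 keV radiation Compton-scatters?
130.5616 keV (at θ = 180°)

The scattered photon has minimum energy when its wavelength is maximum, i.e., when the Compton shift Δλ = λ_C(1 − cos θ) is maximum. This occurs at θ = 180° (backscattering), giving Δλ_max = 2λ_C = 4.8526 pm.

Initial wavelength: λ₀ = hc/E₀ = 4.6436 pm
Maximum final wavelength: λ'_max = λ₀ + 2λ_C = 4.6436 + 4.8526 = 9.4962 pm
Minimum final energy: E'_min = hc/λ'_max = 130.5616 keV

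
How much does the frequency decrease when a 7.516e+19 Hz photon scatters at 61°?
1.793e+19 Hz (decrease)

Convert frequency to wavelength (c = 299792458 m/s):
λ₀ = c/f₀ = 299792458/7.516e+19 = 3.9887235e-12 m = 3.9887 pm

Calculate Compton shift:
Δλ = λ_C(1 - cos(61°)) = 1.2500 pm

Final wavelength:
λ' = λ₀ + Δλ = 3.9887 + 1.2500 = 5.2387 pm

Final frequency:
f' = c/λ' = 299792458/5.2387352e-12 = 5.7226114e+19 Hz

Frequency shift (decrease):
Δf = f₀ - f' = 7.516e+19 - 5.7226114e+19 = 1.793e+19 Hz

(Intermediate values are shown rounded; full precision is carried through to the final answer.)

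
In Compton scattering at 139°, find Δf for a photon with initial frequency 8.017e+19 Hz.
4.268e+19 Hz (decrease)

Convert frequency to wavelength (c = 299792458 m/s):
λ₀ = c/f₀ = 299792458/8.017e+19 = 3.7394594e-12 m = 3.7395 pm

Calculate Compton shift:
Δλ = λ_C(1 - cos(139°)) = 4.2575 pm

Final wavelength:
λ' = λ₀ + Δλ = 3.7395 + 4.2575 = 7.9969 pm

Final frequency:
f' = c/λ' = 299792458/7.9969292e-12 = 3.7488447e+19 Hz

Frequency shift (decrease):
Δf = f₀ - f' = 8.017e+19 - 3.7488447e+19 = 4.268e+19 Hz

(Intermediate values are shown rounded; full precision is carried through to the final answer.)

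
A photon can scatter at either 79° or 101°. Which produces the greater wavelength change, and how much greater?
101° produces the larger shift by a factor of 1.472

Calculate both shifts using Δλ = λ_C(1 - cos θ):

For θ₁ = 79°:
Δλ₁ = 2.4263 × (1 - cos(79°))
Δλ₁ = 2.4263 × 0.8092
Δλ₁ = 1.9633 pm

For θ₂ = 101°:
Δλ₂ = 2.4263 × (1 - cos(101°))
Δλ₂ = 2.4263 × 1.1908
Δλ₂ = 2.8893 pm

The 101° angle produces the larger shift.
Ratio: 2.8893/1.9633 = 1.472

(Intermediate values are shown rounded; full precision is carried through to the final answer.)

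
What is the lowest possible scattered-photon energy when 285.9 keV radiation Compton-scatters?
134.9231 keV (at θ = 180°)

The scattered photon has minimum energy when its wavelength is maximum, i.e., when the Compton shift Δλ = λ_C(1 − cos θ) is maximum. This occurs at θ = 180° (backscattering), giving Δλ_max = 2λ_C = 4.8526 pm.

Initial wavelength: λ₀ = hc/E₀ = 4.3366 pm
Maximum final wavelength: λ'_max = λ₀ + 2λ_C = 4.3366 + 4.8526 = 9.1892 pm
Minimum final energy: E'_min = hc/λ'_max = 134.9231 keV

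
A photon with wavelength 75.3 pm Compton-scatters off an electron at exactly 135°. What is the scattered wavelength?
79.4420 pm

Using the Compton formula: λ' = λ + λ_C(1 − cos θ)

For θ = 135°, cos θ = -√2/2 (exact) ≈ -0.7071, so:
1 − cos 135° = 1 − (-√2/2) ≈ 1.7071

Δλ = λ_C × 1.7071 = 2.4263 × 1.7071 = 4.1420 pm

λ' = 75.3 + 4.1420 = 79.4420 pm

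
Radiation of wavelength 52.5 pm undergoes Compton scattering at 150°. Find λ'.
57.0276 pm

Using the Compton formula: λ' = λ + λ_C(1 − cos θ)

For θ = 150°, cos θ = -√3/2 (exact) ≈ -0.8660, so:
1 − cos 150° = 1 − (-√3/2) ≈ 1.8660

Δλ = λ_C × 1.8660 = 2.4263 × 1.8660 = 4.5276 pm

λ' = 52.5 + 4.5276 = 57.0276 pm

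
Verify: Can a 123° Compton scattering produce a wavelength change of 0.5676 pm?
No, inconsistent

Calculate the expected shift for θ = 123°:

Δλ_expected = λ_C(1 - cos(123°))
Δλ_expected = 2.4263 × (1 - cos(123°))
Δλ_expected = 2.4263 × 1.5446
Δλ_expected = 3.7478 pm

Given shift: 0.5676 pm
Expected shift: 3.7478 pm
Difference: 3.1801 pm

The values do not match. The given shift corresponds to θ ≈ 40.0°, not 123°.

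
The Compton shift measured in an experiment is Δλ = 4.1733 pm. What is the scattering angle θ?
136.06°

From the Compton formula Δλ = λ_C(1 - cos θ), we can solve for θ:

cos θ = 1 - Δλ/λ_C

Given:
- Δλ = 4.1733 pm
- λ_C = h/(m_e·c) ≈ 2.42631024 pm

cos θ = 1 - 4.1733/2.42631024
cos θ = 1 - 1.720019
cos θ = -0.720019

θ = arccos(-0.720019)
θ = 136.06°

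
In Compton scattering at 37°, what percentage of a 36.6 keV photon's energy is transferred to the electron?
0.0142 (or 1.42%)

Calculate initial and final photon energies:

Initial: E₀ = 36.6 keV → λ₀ = 33.8755 pm
Compton shift: Δλ = 0.4886 pm
Final wavelength: λ' = 34.3640 pm
Final energy: E' = 36.0796 keV

Fractional energy loss:
(E₀ - E')/E₀ = (36.6000 - 36.0796)/36.6000
= 0.5204/36.6000
= 0.0142
= 1.42%

(Intermediate values are shown rounded; full precision is carried through to the final answer.)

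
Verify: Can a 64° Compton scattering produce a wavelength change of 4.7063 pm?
No, inconsistent

Calculate the expected shift for θ = 64°:

Δλ_expected = λ_C(1 - cos(64°))
Δλ_expected = 2.4263 × (1 - cos(64°))
Δλ_expected = 2.4263 × 0.5616
Δλ_expected = 1.3627 pm

Given shift: 4.7063 pm
Expected shift: 1.3627 pm
Difference: 3.3436 pm

The values do not match. The given shift corresponds to θ ≈ 160.0°, not 64°.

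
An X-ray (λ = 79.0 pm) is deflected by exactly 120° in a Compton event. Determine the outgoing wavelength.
82.6395 pm

Using the Compton formula: λ' = λ + λ_C(1 − cos θ)

For θ = 120°, cos θ = -1/2 (exact) = -0.5000, so:
1 − cos 120° = 1 − (-1/2) = 1.5000

Δλ = λ_C × 1.5000 = 2.4263 × 1.5000 = 3.6395 pm

λ' = 79.0 + 3.6395 = 82.6395 pm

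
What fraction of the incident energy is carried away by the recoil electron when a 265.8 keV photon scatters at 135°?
0.4703 (or 47.03%)

Calculate initial and final photon energies:

Initial: E₀ = 265.8 keV → λ₀ = 4.6646 pm
Compton shift: Δλ = 4.1420 pm
Final wavelength: λ' = 8.8065 pm
Final energy: E' = 140.7865 keV

Fractional energy loss:
(E₀ - E')/E₀ = (265.8000 - 140.7865)/265.8000
= 125.0135/265.8000
= 0.4703
= 47.03%

(Intermediate values are shown rounded; full precision is carried through to the final answer.)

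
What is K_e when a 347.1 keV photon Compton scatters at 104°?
158.8255 keV

By energy conservation: K_e = E_initial - E_final

First find the scattered photon energy:
Initial wavelength: λ = hc/E = 3.5720 pm
Compton shift: Δλ = λ_C(1 - cos(104°)) = 3.0133 pm
Final wavelength: λ' = 3.5720 + 3.0133 = 6.5853 pm
Final photon energy: E' = hc/λ' = 188.2745 keV

Electron kinetic energy:
K_e = E - E' = 347.1000 - 188.2745 = 158.8255 keV

(Intermediate values are shown rounded; full precision is carried through to the final answer.)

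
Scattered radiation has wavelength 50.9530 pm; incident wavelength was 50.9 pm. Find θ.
12.00°

First find the wavelength shift:
Δλ = λ' - λ = 50.9530 - 50.9 = 0.0530 pm

Using Δλ = λ_C(1 - cos θ), with λ_C = h/(m_e·c) ≈ 2.42631024 pm:
cos θ = 1 - Δλ/λ_C
cos θ = 1 - 0.0530/2.42631024
cos θ = 0.978156

θ = arccos(0.978156)
θ = 12.00°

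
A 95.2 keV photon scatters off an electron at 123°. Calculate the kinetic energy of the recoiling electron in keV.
21.2737 keV

By energy conservation: K_e = E_initial - E_final

First find the scattered photon energy:
Initial wavelength: λ = hc/E = 13.0236 pm
Compton shift: Δλ = λ_C(1 - cos(123°)) = 3.7478 pm
Final wavelength: λ' = 13.0236 + 3.7478 = 16.7713 pm
Final photon energy: E' = hc/λ' = 73.9263 keV

Electron kinetic energy:
K_e = E - E' = 95.2000 - 73.9263 = 21.2737 keV

(Intermediate values are shown rounded; full precision is carried through to the final answer.)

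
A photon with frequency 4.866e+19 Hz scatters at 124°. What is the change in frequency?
1.851e+19 Hz (decrease)

Convert frequency to wavelength (c = 299792458 m/s):
λ₀ = c/f₀ = 299792458/4.866e+19 = 6.1609630e-12 m = 6.1610 pm

Calculate Compton shift:
Δλ = λ_C(1 - cos(124°)) = 3.7831 pm

Final wavelength:
λ' = λ₀ + Δλ = 6.1610 + 3.7831 = 9.9440 pm

Final frequency:
f' = c/λ' = 299792458/9.9440487e-12 = 3.0147927e+19 Hz

Frequency shift (decrease):
Δf = f₀ - f' = 4.866e+19 - 3.0147927e+19 = 1.851e+19 Hz

(Intermediate values are shown rounded; full precision is carried through to the final answer.)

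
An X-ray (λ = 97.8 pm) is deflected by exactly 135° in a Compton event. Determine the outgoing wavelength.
101.9420 pm

Using the Compton formula: λ' = λ + λ_C(1 − cos θ)

For θ = 135°, cos θ = -√2/2 (exact) ≈ -0.7071, so:
1 − cos 135° = 1 − (-√2/2) ≈ 1.7071

Δλ = λ_C × 1.7071 = 2.4263 × 1.7071 = 4.1420 pm

λ' = 97.8 + 4.1420 = 101.9420 pm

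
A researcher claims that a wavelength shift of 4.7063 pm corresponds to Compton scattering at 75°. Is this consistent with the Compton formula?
No, inconsistent

Calculate the expected shift for θ = 75°:

Δλ_expected = λ_C(1 - cos(75°))
Δλ_expected = 2.4263 × (1 - cos(75°))
Δλ_expected = 2.4263 × 0.7412
Δλ_expected = 1.7983 pm

Given shift: 4.7063 pm
Expected shift: 1.7983 pm
Difference: 2.9080 pm

The values do not match. The given shift corresponds to θ ≈ 160.0°, not 75°.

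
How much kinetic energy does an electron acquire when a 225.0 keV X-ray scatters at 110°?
83.5715 keV

By energy conservation: K_e = E_initial - E_final

First find the scattered photon energy:
Initial wavelength: λ = hc/E = 5.5104 pm
Compton shift: Δλ = λ_C(1 - cos(110°)) = 3.2562 pm
Final wavelength: λ' = 5.5104 + 3.2562 = 8.7666 pm
Final photon energy: E' = hc/λ' = 141.4285 keV

Electron kinetic energy:
K_e = E - E' = 225.0000 - 141.4285 = 83.5715 keV

(Intermediate values are shown rounded; full precision is carried through to the final answer.)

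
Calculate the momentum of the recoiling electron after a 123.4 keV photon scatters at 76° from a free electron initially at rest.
7.5352e-23 kg·m/s

The electron is initially at rest, so by conservation of momentum:
p⃗_e = p⃗₀ − p⃗'  (incident photon momentum minus scattered photon momentum)

Photon momentum magnitudes (p = h/λ = E/c):
λ₀ = hc/E₀ = 10.0473 pm → p₀ = h/λ₀ = 6.5948e-23 kg·m/s
Δλ = λ_C(1 − cos 76°) = 1.8393 pm
λ' = 11.8867 pm → p' = h/λ' = 5.5744e-23 kg·m/s

The scattered photon makes angle θ = 76° with the incident direction, so by the law of cosines:
|p⃗_e|² = p₀² + p'² − 2p₀p'cos θ
|p⃗_e|² = (6.5948e-23)² + (5.5744e-23)² − 2·6.5948e-23·5.5744e-23·cos(76°)
|p⃗_e| = 7.5352e-23 kg·m/s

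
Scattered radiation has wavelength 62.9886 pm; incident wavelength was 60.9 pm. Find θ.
82.00°

First find the wavelength shift:
Δλ = λ' - λ = 62.9886 - 60.9 = 2.0886 pm

Using Δλ = λ_C(1 - cos θ), with λ_C = h/(m_e·c) ≈ 2.42631024 pm:
cos θ = 1 - Δλ/λ_C
cos θ = 1 - 2.0886/2.42631024
cos θ = 0.139187

θ = arccos(0.139187)
θ = 82.00°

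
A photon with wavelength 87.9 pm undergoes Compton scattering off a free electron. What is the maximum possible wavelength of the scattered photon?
92.7526 pm (at θ = 180°)

The Compton shift is Δλ = λ_C(1 − cos θ).

Since cos θ ranges from −1 to 1, the factor (1 − cos θ) ranges from 0 to 2; the maximum shift occurs at θ = 180° (backscattering):
Δλ_max = 2λ_C = 2 × 2.4263 pm = 4.8526 pm

Maximum scattered wavelength:
λ'_max = λ₀ + Δλ_max = 87.9 + 4.8526 = 92.7526 pm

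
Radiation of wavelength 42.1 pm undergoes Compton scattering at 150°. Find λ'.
46.6276 pm

Using the Compton formula: λ' = λ + λ_C(1 − cos θ)

For θ = 150°, cos θ = -√3/2 (exact) ≈ -0.8660, so:
1 − cos 150° = 1 − (-√3/2) ≈ 1.8660

Δλ = λ_C × 1.8660 = 2.4263 × 1.8660 = 4.5276 pm

λ' = 42.1 + 4.5276 = 46.6276 pm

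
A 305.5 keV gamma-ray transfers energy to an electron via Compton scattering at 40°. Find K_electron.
37.4870 keV

By energy conservation: K_e = E_initial - E_final

First find the scattered photon energy:
Initial wavelength: λ = hc/E = 4.0584 pm
Compton shift: Δλ = λ_C(1 - cos(40°)) = 0.5676 pm
Final wavelength: λ' = 4.0584 + 0.5676 = 4.6261 pm
Final photon energy: E' = hc/λ' = 268.0130 keV

Electron kinetic energy:
K_e = E - E' = 305.5000 - 268.0130 = 37.4870 keV

(Intermediate values are shown rounded; full precision is carried through to the final answer.)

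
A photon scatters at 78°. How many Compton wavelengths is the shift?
0.7921 λ_C

The Compton shift formula is:
Δλ = λ_C(1 - cos θ)

Dividing both sides by λ_C:
Δλ/λ_C = 1 - cos θ

For θ = 78°:
Δλ/λ_C = 1 - cos(78°)
Δλ/λ_C = 1 - 0.2079
Δλ/λ_C = 0.7921

This means the shift is 0.7921 × λ_C = 1.9219 pm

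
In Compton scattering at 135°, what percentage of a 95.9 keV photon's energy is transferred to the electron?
0.2426 (or 24.26%)

Calculate initial and final photon energies:

Initial: E₀ = 95.9 keV → λ₀ = 12.9285 pm
Compton shift: Δλ = 4.1420 pm
Final wavelength: λ' = 17.0705 pm
Final energy: E' = 72.6309 keV

Fractional energy loss:
(E₀ - E')/E₀ = (95.9000 - 72.6309)/95.9000
= 23.2691/95.9000
= 0.2426
= 24.26%

(Intermediate values are shown rounded; full precision is carried through to the final answer.)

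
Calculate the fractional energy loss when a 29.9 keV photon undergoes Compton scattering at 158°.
0.1013 (or 10.13%)

Calculate initial and final photon energies:

Initial: E₀ = 29.9 keV → λ₀ = 41.4663 pm
Compton shift: Δλ = 4.6759 pm
Final wavelength: λ' = 46.1422 pm
Final energy: E' = 26.8700 keV

Fractional energy loss:
(E₀ - E')/E₀ = (29.9000 - 26.8700)/29.9000
= 3.0300/29.9000
= 0.1013
= 10.13%

(Intermediate values are shown rounded; full precision is carried through to the final answer.)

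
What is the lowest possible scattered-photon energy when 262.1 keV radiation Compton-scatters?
129.3788 keV (at θ = 180°)

The scattered photon has minimum energy when its wavelength is maximum, i.e., when the Compton shift Δλ = λ_C(1 − cos θ) is maximum. This occurs at θ = 180° (backscattering), giving Δλ_max = 2λ_C = 4.8526 pm.

Initial wavelength: λ₀ = hc/E₀ = 4.7304 pm
Maximum final wavelength: λ'_max = λ₀ + 2λ_C = 4.7304 + 4.8526 = 9.5830 pm
Minimum final energy: E'_min = hc/λ'_max = 129.3788 keV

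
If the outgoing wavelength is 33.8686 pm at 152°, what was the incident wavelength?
29.3000 pm

From λ' = λ + Δλ, we have λ = λ' - Δλ

First calculate the Compton shift:
Δλ = λ_C(1 - cos θ)
Δλ = 2.4263 × (1 - cos(152°))
Δλ = 2.4263 × 1.8829
Δλ = 4.5686 pm

Initial wavelength:
λ = λ' - Δλ
λ = 33.8686 - 4.5686
λ = 29.3000 pm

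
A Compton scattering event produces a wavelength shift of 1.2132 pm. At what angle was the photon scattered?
60.00°

From the Compton formula Δλ = λ_C(1 - cos θ), we can solve for θ:

cos θ = 1 - Δλ/λ_C

Given:
- Δλ = 1.2132 pm
- λ_C = h/(m_e·c) ≈ 2.42631024 pm

cos θ = 1 - 1.2132/2.42631024
cos θ = 1 - 0.500018
cos θ = 0.499982

θ = arccos(0.499982)
θ = 60.00°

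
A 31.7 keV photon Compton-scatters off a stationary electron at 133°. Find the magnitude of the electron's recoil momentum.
2.9611e-23 kg·m/s

The electron is initially at rest, so by conservation of momentum:
p⃗_e = p⃗₀ − p⃗'  (incident photon momentum minus scattered photon momentum)

Photon momentum magnitudes (p = h/λ = E/c):
λ₀ = hc/E₀ = 39.1117 pm → p₀ = h/λ₀ = 1.6941e-23 kg·m/s
Δλ = λ_C(1 − cos 133°) = 4.0810 pm
λ' = 43.1928 pm → p' = h/λ' = 1.5341e-23 kg·m/s

The scattered photon makes angle θ = 133° with the incident direction, so by the law of cosines:
|p⃗_e|² = p₀² + p'² − 2p₀p'cos θ
|p⃗_e|² = (1.6941e-23)² + (1.5341e-23)² − 2·1.6941e-23·1.5341e-23·cos(133°)
|p⃗_e| = 2.9611e-23 kg·m/s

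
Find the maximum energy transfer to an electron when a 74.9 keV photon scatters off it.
16.9795 keV

Maximum energy transfer occurs at θ = 180° (backscattering).

Initial photon: E₀ = 74.9 keV → λ₀ = 16.5533 pm

Maximum Compton shift (at 180°):
Δλ_max = 2λ_C = 2 × 2.4263 = 4.8526 pm

Final wavelength:
λ' = 16.5533 + 4.8526 = 21.4059 pm

Minimum photon energy (maximum energy to electron):
E'_min = hc/λ' = 57.9205 keV

Maximum electron kinetic energy:
K_max = E₀ - E'_min = 74.9000 - 57.9205 = 16.9795 keV

(Intermediate values are shown rounded; full precision is carried through to the final answer.)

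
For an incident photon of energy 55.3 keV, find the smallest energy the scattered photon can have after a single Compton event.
45.4606 keV (at θ = 180°)

The scattered photon has minimum energy when its wavelength is maximum, i.e., when the Compton shift Δλ = λ_C(1 − cos θ) is maximum. This occurs at θ = 180° (backscattering), giving Δλ_max = 2λ_C = 4.8526 pm.

Initial wavelength: λ₀ = hc/E₀ = 22.4203 pm
Maximum final wavelength: λ'_max = λ₀ + 2λ_C = 22.4203 + 4.8526 = 27.2729 pm
Minimum final energy: E'_min = hc/λ'_max = 45.4606 keV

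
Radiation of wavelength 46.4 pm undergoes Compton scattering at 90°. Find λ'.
48.8263 pm

Using the Compton formula: λ' = λ + λ_C(1 − cos θ)

For θ = 90°, cos θ = 0 (exact) = 0.0000, so:
1 − cos 90° = 1 − (0) = 1.0000

Δλ = λ_C × 1.0000 = 2.4263 × 1.0000 = 2.4263 pm

λ' = 46.4 + 2.4263 = 48.8263 pm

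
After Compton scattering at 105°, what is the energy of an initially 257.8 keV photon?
157.6684 keV

First convert energy to wavelength:
λ = hc/E, with hc ≈ 1239.842 keV·pm (i.e. 1239.842 eV·nm)

For E = 257.8 keV = 257800 eV:
λ = 1239.842 keV·pm / 257.8 keV
λ = 4.8093 pm

Calculate the Compton shift:
Δλ = λ_C(1 - cos(105°)) = 2.4263 × 1.2588
Δλ = 3.0543 pm

Final wavelength:
λ' = 4.8093 + 3.0543 = 7.8636 pm

Final energy:
E' = hc/λ' = 1239.842 / 7.8636 = 157.6684 keV

(Intermediate values are shown rounded; full precision is carried through to the final answer.)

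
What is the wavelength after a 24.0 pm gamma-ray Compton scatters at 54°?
25.0002 pm

Using the Compton scattering formula:
λ' = λ + Δλ = λ + λ_C(1 - cos θ)

Given:
- Initial wavelength λ = 24.0 pm
- Scattering angle θ = 54°
- Compton wavelength λ_C ≈ 2.4263 pm

Calculate the shift:
Δλ = 2.4263 × (1 - cos(54°))
Δλ = 2.4263 × 0.4122
Δλ = 1.0002 pm

Final wavelength:
λ' = 24.0 + 1.0002 = 25.0002 pm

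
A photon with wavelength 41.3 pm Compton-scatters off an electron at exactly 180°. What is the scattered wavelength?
46.1526 pm

Using the Compton formula: λ' = λ + λ_C(1 − cos θ)

For θ = 180°, cos θ = -1 (exact) = -1.0000, so:
1 − cos 180° = 1 − (-1) = 2.0000

Δλ = λ_C × 2.0000 = 2.4263 × 2.0000 = 4.8526 pm

λ' = 41.3 + 4.8526 = 46.1526 pm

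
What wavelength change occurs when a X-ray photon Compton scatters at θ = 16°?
0.0940 pm

Using the Compton scattering formula:
Δλ = λ_C(1 - cos θ)

where λ_C = h/(m_e·c) ≈ 2.4263 pm is the Compton wavelength of an electron.

For θ = 16°:
cos(16°) = 0.9613
1 - cos(16°) = 0.0387

Δλ = 2.4263 × 0.0387
Δλ = 0.0940 pm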